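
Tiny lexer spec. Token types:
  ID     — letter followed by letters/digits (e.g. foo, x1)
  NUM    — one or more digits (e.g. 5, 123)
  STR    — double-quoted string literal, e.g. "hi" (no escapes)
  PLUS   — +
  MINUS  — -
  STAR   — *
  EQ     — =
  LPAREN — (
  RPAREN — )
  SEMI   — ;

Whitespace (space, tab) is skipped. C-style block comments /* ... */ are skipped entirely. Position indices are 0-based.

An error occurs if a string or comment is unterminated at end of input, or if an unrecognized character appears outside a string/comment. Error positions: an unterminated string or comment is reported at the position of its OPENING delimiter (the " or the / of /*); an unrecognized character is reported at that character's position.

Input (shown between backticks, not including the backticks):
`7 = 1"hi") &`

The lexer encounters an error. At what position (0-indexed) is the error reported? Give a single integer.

pos=0: emit NUM '7' (now at pos=1)
pos=2: emit EQ '='
pos=4: emit NUM '1' (now at pos=5)
pos=5: enter STRING mode
pos=5: emit STR "hi" (now at pos=9)
pos=9: emit RPAREN ')'
pos=11: ERROR — unrecognized char '&'

Answer: 11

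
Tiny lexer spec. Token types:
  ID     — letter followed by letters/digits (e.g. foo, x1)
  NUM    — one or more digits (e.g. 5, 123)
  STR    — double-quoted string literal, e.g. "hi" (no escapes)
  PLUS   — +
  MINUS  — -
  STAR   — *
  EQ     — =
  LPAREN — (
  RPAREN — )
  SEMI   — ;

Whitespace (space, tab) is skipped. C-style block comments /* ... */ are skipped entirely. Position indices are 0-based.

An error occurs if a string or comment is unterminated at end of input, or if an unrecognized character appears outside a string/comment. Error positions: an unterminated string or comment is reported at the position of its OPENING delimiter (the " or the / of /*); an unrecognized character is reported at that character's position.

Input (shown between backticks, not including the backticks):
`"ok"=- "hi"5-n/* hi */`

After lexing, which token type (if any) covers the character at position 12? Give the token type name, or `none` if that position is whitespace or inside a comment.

pos=0: enter STRING mode
pos=0: emit STR "ok" (now at pos=4)
pos=4: emit EQ '='
pos=5: emit MINUS '-'
pos=7: enter STRING mode
pos=7: emit STR "hi" (now at pos=11)
pos=11: emit NUM '5' (now at pos=12)
pos=12: emit MINUS '-'
pos=13: emit ID 'n' (now at pos=14)
pos=14: enter COMMENT mode (saw '/*')
exit COMMENT mode (now at pos=22)
DONE. 7 tokens: [STR, EQ, MINUS, STR, NUM, MINUS, ID]
Position 12: char is '-' -> MINUS

Answer: MINUS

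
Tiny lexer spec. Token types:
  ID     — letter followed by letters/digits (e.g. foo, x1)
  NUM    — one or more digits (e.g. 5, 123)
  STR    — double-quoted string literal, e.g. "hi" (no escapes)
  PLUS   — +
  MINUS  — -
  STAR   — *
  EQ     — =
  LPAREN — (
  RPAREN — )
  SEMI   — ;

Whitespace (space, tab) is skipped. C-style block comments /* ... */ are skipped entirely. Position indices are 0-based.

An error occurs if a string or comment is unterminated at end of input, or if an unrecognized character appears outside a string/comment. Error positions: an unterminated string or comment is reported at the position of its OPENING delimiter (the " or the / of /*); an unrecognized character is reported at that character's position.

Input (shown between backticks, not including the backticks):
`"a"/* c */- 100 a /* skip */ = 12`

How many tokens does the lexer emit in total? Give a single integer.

pos=0: enter STRING mode
pos=0: emit STR "a" (now at pos=3)
pos=3: enter COMMENT mode (saw '/*')
exit COMMENT mode (now at pos=10)
pos=10: emit MINUS '-'
pos=12: emit NUM '100' (now at pos=15)
pos=16: emit ID 'a' (now at pos=17)
pos=18: enter COMMENT mode (saw '/*')
exit COMMENT mode (now at pos=28)
pos=29: emit EQ '='
pos=31: emit NUM '12' (now at pos=33)
DONE. 6 tokens: [STR, MINUS, NUM, ID, EQ, NUM]

Answer: 6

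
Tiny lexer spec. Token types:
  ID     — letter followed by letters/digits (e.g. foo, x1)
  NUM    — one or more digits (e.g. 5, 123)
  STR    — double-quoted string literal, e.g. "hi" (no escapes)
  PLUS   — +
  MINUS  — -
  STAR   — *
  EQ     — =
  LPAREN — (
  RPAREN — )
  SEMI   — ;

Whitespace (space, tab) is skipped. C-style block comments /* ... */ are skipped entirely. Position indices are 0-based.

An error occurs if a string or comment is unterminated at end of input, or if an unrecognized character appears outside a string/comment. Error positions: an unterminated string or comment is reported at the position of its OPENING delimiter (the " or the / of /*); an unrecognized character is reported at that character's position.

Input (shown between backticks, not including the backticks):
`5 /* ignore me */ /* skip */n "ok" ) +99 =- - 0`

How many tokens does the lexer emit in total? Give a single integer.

Answer: 10

Derivation:
pos=0: emit NUM '5' (now at pos=1)
pos=2: enter COMMENT mode (saw '/*')
exit COMMENT mode (now at pos=17)
pos=18: enter COMMENT mode (saw '/*')
exit COMMENT mode (now at pos=28)
pos=28: emit ID 'n' (now at pos=29)
pos=30: enter STRING mode
pos=30: emit STR "ok" (now at pos=34)
pos=35: emit RPAREN ')'
pos=37: emit PLUS '+'
pos=38: emit NUM '99' (now at pos=40)
pos=41: emit EQ '='
pos=42: emit MINUS '-'
pos=44: emit MINUS '-'
pos=46: emit NUM '0' (now at pos=47)
DONE. 10 tokens: [NUM, ID, STR, RPAREN, PLUS, NUM, EQ, MINUS, MINUS, NUM]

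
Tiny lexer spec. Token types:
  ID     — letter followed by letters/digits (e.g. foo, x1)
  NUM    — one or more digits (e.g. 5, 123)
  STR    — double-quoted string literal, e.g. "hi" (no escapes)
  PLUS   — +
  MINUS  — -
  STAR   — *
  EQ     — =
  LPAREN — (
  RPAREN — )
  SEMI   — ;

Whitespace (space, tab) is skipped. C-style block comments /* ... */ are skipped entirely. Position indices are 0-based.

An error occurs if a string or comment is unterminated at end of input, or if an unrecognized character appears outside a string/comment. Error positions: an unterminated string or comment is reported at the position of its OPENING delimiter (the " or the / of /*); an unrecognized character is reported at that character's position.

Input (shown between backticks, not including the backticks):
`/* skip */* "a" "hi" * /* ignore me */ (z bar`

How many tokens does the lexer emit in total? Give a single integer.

Answer: 7

Derivation:
pos=0: enter COMMENT mode (saw '/*')
exit COMMENT mode (now at pos=10)
pos=10: emit STAR '*'
pos=12: enter STRING mode
pos=12: emit STR "a" (now at pos=15)
pos=16: enter STRING mode
pos=16: emit STR "hi" (now at pos=20)
pos=21: emit STAR '*'
pos=23: enter COMMENT mode (saw '/*')
exit COMMENT mode (now at pos=38)
pos=39: emit LPAREN '('
pos=40: emit ID 'z' (now at pos=41)
pos=42: emit ID 'bar' (now at pos=45)
DONE. 7 tokens: [STAR, STR, STR, STAR, LPAREN, ID, ID]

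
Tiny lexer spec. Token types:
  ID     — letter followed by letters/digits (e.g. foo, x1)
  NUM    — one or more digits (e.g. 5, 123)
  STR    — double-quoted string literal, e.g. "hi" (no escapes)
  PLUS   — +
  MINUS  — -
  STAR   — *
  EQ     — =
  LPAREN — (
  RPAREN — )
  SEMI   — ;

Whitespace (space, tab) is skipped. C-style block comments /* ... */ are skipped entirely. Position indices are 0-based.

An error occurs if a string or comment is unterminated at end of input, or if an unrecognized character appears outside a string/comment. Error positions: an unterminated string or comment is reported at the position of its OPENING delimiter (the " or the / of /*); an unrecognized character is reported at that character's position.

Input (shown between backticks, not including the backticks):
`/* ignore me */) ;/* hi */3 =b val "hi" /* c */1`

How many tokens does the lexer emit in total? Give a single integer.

pos=0: enter COMMENT mode (saw '/*')
exit COMMENT mode (now at pos=15)
pos=15: emit RPAREN ')'
pos=17: emit SEMI ';'
pos=18: enter COMMENT mode (saw '/*')
exit COMMENT mode (now at pos=26)
pos=26: emit NUM '3' (now at pos=27)
pos=28: emit EQ '='
pos=29: emit ID 'b' (now at pos=30)
pos=31: emit ID 'val' (now at pos=34)
pos=35: enter STRING mode
pos=35: emit STR "hi" (now at pos=39)
pos=40: enter COMMENT mode (saw '/*')
exit COMMENT mode (now at pos=47)
pos=47: emit NUM '1' (now at pos=48)
DONE. 8 tokens: [RPAREN, SEMI, NUM, EQ, ID, ID, STR, NUM]

Answer: 8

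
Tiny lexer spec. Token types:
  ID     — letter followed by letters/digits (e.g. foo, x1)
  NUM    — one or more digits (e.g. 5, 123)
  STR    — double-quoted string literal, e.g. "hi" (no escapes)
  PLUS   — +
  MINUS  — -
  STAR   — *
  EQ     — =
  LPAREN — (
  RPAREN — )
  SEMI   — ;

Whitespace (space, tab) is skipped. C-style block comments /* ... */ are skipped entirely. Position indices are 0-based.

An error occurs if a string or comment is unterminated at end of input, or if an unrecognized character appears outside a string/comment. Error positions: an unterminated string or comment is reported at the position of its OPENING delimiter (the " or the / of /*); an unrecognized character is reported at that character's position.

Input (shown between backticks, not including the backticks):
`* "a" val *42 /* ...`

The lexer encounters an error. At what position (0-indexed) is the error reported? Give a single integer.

Answer: 14

Derivation:
pos=0: emit STAR '*'
pos=2: enter STRING mode
pos=2: emit STR "a" (now at pos=5)
pos=6: emit ID 'val' (now at pos=9)
pos=10: emit STAR '*'
pos=11: emit NUM '42' (now at pos=13)
pos=14: enter COMMENT mode (saw '/*')
pos=14: ERROR — unterminated comment (reached EOF)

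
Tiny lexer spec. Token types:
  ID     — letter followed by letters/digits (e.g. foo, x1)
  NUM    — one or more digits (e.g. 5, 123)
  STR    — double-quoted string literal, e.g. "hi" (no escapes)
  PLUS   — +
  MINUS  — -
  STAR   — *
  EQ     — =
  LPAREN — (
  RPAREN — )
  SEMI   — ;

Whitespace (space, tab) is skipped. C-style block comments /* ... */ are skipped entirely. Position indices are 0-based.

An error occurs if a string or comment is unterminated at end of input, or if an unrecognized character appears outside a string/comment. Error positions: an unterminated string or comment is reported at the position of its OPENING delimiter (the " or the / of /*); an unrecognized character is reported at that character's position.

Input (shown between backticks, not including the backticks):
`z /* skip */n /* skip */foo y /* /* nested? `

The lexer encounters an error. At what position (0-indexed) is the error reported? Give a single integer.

pos=0: emit ID 'z' (now at pos=1)
pos=2: enter COMMENT mode (saw '/*')
exit COMMENT mode (now at pos=12)
pos=12: emit ID 'n' (now at pos=13)
pos=14: enter COMMENT mode (saw '/*')
exit COMMENT mode (now at pos=24)
pos=24: emit ID 'foo' (now at pos=27)
pos=28: emit ID 'y' (now at pos=29)
pos=30: enter COMMENT mode (saw '/*')
pos=30: ERROR — unterminated comment (reached EOF)

Answer: 30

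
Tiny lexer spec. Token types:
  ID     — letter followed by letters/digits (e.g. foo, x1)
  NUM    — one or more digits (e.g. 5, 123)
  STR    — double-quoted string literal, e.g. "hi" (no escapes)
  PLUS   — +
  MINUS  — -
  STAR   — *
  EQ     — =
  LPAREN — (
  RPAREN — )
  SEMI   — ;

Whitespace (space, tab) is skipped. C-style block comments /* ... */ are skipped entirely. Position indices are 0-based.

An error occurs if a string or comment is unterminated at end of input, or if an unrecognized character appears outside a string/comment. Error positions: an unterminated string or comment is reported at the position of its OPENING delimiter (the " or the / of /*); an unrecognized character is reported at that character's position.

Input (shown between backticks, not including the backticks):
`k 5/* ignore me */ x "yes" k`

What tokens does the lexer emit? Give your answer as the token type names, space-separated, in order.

Answer: ID NUM ID STR ID

Derivation:
pos=0: emit ID 'k' (now at pos=1)
pos=2: emit NUM '5' (now at pos=3)
pos=3: enter COMMENT mode (saw '/*')
exit COMMENT mode (now at pos=18)
pos=19: emit ID 'x' (now at pos=20)
pos=21: enter STRING mode
pos=21: emit STR "yes" (now at pos=26)
pos=27: emit ID 'k' (now at pos=28)
DONE. 5 tokens: [ID, NUM, ID, STR, ID]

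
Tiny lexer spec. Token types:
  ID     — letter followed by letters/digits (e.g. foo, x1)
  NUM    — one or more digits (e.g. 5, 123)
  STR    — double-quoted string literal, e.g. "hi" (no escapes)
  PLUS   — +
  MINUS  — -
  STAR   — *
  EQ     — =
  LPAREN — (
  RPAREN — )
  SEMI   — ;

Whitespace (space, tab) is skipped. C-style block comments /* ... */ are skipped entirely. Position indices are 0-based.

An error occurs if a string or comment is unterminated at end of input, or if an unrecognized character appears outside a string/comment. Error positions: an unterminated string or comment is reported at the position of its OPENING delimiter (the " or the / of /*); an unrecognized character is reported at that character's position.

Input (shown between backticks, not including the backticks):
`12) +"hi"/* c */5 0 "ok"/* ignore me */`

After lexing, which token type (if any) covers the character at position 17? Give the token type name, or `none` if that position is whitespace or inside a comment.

pos=0: emit NUM '12' (now at pos=2)
pos=2: emit RPAREN ')'
pos=4: emit PLUS '+'
pos=5: enter STRING mode
pos=5: emit STR "hi" (now at pos=9)
pos=9: enter COMMENT mode (saw '/*')
exit COMMENT mode (now at pos=16)
pos=16: emit NUM '5' (now at pos=17)
pos=18: emit NUM '0' (now at pos=19)
pos=20: enter STRING mode
pos=20: emit STR "ok" (now at pos=24)
pos=24: enter COMMENT mode (saw '/*')
exit COMMENT mode (now at pos=39)
DONE. 7 tokens: [NUM, RPAREN, PLUS, STR, NUM, NUM, STR]
Position 17: char is ' ' -> none

Answer: none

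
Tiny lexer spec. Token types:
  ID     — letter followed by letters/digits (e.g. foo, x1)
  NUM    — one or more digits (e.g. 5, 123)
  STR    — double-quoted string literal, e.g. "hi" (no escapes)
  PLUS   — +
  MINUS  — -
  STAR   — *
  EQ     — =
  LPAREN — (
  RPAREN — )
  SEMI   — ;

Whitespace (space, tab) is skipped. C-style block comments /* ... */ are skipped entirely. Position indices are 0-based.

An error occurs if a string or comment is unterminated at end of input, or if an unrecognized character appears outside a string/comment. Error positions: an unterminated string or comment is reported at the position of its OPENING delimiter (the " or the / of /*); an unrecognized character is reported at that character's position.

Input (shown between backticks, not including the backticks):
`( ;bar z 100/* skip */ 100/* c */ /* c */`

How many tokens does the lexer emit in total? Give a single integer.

Answer: 6

Derivation:
pos=0: emit LPAREN '('
pos=2: emit SEMI ';'
pos=3: emit ID 'bar' (now at pos=6)
pos=7: emit ID 'z' (now at pos=8)
pos=9: emit NUM '100' (now at pos=12)
pos=12: enter COMMENT mode (saw '/*')
exit COMMENT mode (now at pos=22)
pos=23: emit NUM '100' (now at pos=26)
pos=26: enter COMMENT mode (saw '/*')
exit COMMENT mode (now at pos=33)
pos=34: enter COMMENT mode (saw '/*')
exit COMMENT mode (now at pos=41)
DONE. 6 tokens: [LPAREN, SEMI, ID, ID, NUM, NUM]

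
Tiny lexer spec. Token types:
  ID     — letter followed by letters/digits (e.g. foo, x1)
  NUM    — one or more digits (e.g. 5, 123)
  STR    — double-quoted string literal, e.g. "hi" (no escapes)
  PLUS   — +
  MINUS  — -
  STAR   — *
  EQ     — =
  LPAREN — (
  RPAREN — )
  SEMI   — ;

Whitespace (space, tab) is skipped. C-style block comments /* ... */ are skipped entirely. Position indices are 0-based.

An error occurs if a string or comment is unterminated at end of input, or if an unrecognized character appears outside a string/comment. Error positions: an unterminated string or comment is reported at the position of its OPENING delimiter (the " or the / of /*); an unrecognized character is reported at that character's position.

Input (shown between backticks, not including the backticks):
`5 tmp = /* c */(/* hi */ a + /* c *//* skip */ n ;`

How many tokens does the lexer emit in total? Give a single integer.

Answer: 8

Derivation:
pos=0: emit NUM '5' (now at pos=1)
pos=2: emit ID 'tmp' (now at pos=5)
pos=6: emit EQ '='
pos=8: enter COMMENT mode (saw '/*')
exit COMMENT mode (now at pos=15)
pos=15: emit LPAREN '('
pos=16: enter COMMENT mode (saw '/*')
exit COMMENT mode (now at pos=24)
pos=25: emit ID 'a' (now at pos=26)
pos=27: emit PLUS '+'
pos=29: enter COMMENT mode (saw '/*')
exit COMMENT mode (now at pos=36)
pos=36: enter COMMENT mode (saw '/*')
exit COMMENT mode (now at pos=46)
pos=47: emit ID 'n' (now at pos=48)
pos=49: emit SEMI ';'
DONE. 8 tokens: [NUM, ID, EQ, LPAREN, ID, PLUS, ID, SEMI]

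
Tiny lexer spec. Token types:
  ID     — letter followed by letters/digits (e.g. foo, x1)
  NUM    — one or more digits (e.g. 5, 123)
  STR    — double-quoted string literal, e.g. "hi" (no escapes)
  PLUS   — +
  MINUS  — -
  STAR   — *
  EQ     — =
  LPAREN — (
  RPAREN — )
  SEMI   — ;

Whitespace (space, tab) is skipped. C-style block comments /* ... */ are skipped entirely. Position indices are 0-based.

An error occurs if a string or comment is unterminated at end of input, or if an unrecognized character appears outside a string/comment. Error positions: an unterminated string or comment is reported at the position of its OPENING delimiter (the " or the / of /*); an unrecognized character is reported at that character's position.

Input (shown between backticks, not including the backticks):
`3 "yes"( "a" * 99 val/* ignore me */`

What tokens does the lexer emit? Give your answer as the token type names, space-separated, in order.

pos=0: emit NUM '3' (now at pos=1)
pos=2: enter STRING mode
pos=2: emit STR "yes" (now at pos=7)
pos=7: emit LPAREN '('
pos=9: enter STRING mode
pos=9: emit STR "a" (now at pos=12)
pos=13: emit STAR '*'
pos=15: emit NUM '99' (now at pos=17)
pos=18: emit ID 'val' (now at pos=21)
pos=21: enter COMMENT mode (saw '/*')
exit COMMENT mode (now at pos=36)
DONE. 7 tokens: [NUM, STR, LPAREN, STR, STAR, NUM, ID]

Answer: NUM STR LPAREN STR STAR NUM ID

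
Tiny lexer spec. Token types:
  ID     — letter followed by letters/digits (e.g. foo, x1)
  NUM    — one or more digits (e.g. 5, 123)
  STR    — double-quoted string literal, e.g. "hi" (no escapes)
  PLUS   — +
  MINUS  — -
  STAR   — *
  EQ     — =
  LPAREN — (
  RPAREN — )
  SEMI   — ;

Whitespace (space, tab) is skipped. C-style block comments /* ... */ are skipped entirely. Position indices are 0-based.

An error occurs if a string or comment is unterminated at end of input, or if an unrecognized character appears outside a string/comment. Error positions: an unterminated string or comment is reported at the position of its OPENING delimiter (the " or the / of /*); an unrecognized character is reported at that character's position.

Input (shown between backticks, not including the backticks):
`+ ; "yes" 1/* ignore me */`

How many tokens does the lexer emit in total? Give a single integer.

Answer: 4

Derivation:
pos=0: emit PLUS '+'
pos=2: emit SEMI ';'
pos=4: enter STRING mode
pos=4: emit STR "yes" (now at pos=9)
pos=10: emit NUM '1' (now at pos=11)
pos=11: enter COMMENT mode (saw '/*')
exit COMMENT mode (now at pos=26)
DONE. 4 tokens: [PLUS, SEMI, STR, NUM]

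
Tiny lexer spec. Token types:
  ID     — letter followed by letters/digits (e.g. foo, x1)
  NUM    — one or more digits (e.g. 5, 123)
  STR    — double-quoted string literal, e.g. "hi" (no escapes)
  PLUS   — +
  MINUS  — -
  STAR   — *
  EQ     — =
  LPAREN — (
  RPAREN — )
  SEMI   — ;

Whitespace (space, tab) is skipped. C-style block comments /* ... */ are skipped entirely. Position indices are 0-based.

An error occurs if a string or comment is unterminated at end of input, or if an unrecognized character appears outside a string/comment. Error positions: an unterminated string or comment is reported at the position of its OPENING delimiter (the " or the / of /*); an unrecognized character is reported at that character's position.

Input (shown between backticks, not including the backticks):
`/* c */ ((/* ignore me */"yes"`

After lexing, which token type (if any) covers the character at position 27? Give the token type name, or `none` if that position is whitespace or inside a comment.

pos=0: enter COMMENT mode (saw '/*')
exit COMMENT mode (now at pos=7)
pos=8: emit LPAREN '('
pos=9: emit LPAREN '('
pos=10: enter COMMENT mode (saw '/*')
exit COMMENT mode (now at pos=25)
pos=25: enter STRING mode
pos=25: emit STR "yes" (now at pos=30)
DONE. 3 tokens: [LPAREN, LPAREN, STR]
Position 27: char is 'e' -> STR

Answer: STR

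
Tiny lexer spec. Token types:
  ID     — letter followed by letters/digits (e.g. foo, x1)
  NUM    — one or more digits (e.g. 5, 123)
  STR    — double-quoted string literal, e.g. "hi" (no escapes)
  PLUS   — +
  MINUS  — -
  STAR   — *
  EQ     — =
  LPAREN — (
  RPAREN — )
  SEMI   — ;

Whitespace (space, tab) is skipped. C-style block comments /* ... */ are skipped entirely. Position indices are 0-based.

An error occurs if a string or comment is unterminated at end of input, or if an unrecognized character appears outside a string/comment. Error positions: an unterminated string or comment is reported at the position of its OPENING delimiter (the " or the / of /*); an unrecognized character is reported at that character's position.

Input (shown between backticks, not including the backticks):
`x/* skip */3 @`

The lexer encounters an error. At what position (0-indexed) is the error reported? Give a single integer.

Answer: 13

Derivation:
pos=0: emit ID 'x' (now at pos=1)
pos=1: enter COMMENT mode (saw '/*')
exit COMMENT mode (now at pos=11)
pos=11: emit NUM '3' (now at pos=12)
pos=13: ERROR — unrecognized char '@'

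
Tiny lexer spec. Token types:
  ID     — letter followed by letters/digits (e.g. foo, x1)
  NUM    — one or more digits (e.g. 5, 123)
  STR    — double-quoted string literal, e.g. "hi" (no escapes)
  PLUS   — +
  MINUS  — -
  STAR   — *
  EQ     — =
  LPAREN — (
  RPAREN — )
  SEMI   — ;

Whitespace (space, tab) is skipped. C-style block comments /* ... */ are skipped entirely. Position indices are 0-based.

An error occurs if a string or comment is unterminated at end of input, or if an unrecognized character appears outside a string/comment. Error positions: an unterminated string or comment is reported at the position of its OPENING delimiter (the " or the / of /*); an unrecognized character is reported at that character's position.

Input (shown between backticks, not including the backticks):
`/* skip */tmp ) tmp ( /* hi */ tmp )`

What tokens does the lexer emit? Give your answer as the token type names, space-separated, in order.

Answer: ID RPAREN ID LPAREN ID RPAREN

Derivation:
pos=0: enter COMMENT mode (saw '/*')
exit COMMENT mode (now at pos=10)
pos=10: emit ID 'tmp' (now at pos=13)
pos=14: emit RPAREN ')'
pos=16: emit ID 'tmp' (now at pos=19)
pos=20: emit LPAREN '('
pos=22: enter COMMENT mode (saw '/*')
exit COMMENT mode (now at pos=30)
pos=31: emit ID 'tmp' (now at pos=34)
pos=35: emit RPAREN ')'
DONE. 6 tokens: [ID, RPAREN, ID, LPAREN, ID, RPAREN]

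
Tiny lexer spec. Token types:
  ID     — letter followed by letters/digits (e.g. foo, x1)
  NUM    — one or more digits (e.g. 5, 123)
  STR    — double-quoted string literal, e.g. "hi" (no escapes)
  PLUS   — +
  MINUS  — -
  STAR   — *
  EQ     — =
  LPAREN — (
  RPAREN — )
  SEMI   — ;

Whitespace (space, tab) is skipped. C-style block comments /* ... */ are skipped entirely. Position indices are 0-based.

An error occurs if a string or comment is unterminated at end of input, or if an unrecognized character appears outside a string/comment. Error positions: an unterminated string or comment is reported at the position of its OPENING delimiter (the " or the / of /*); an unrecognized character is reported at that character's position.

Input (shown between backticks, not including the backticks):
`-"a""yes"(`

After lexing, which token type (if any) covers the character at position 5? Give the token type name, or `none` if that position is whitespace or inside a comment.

Answer: STR

Derivation:
pos=0: emit MINUS '-'
pos=1: enter STRING mode
pos=1: emit STR "a" (now at pos=4)
pos=4: enter STRING mode
pos=4: emit STR "yes" (now at pos=9)
pos=9: emit LPAREN '('
DONE. 4 tokens: [MINUS, STR, STR, LPAREN]
Position 5: char is 'y' -> STR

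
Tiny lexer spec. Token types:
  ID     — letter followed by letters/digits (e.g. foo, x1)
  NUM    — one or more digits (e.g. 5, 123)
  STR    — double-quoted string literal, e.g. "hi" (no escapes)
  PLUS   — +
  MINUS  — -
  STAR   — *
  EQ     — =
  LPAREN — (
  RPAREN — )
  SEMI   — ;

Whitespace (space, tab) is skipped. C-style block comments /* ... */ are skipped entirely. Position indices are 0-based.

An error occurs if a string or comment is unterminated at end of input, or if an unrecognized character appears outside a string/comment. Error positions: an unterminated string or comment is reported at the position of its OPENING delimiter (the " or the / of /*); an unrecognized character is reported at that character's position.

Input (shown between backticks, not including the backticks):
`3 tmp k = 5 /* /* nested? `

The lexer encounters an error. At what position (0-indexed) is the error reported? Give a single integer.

pos=0: emit NUM '3' (now at pos=1)
pos=2: emit ID 'tmp' (now at pos=5)
pos=6: emit ID 'k' (now at pos=7)
pos=8: emit EQ '='
pos=10: emit NUM '5' (now at pos=11)
pos=12: enter COMMENT mode (saw '/*')
pos=12: ERROR — unterminated comment (reached EOF)

Answer: 12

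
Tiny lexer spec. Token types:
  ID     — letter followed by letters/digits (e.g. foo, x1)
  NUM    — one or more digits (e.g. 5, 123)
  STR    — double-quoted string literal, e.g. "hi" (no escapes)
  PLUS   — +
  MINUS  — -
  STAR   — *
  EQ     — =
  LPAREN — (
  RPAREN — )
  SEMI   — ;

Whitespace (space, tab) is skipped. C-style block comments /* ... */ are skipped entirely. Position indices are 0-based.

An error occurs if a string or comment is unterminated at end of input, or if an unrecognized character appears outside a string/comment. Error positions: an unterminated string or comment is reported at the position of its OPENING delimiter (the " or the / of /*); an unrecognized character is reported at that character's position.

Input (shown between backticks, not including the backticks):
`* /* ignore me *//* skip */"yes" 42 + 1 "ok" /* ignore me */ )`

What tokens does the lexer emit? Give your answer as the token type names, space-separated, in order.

Answer: STAR STR NUM PLUS NUM STR RPAREN

Derivation:
pos=0: emit STAR '*'
pos=2: enter COMMENT mode (saw '/*')
exit COMMENT mode (now at pos=17)
pos=17: enter COMMENT mode (saw '/*')
exit COMMENT mode (now at pos=27)
pos=27: enter STRING mode
pos=27: emit STR "yes" (now at pos=32)
pos=33: emit NUM '42' (now at pos=35)
pos=36: emit PLUS '+'
pos=38: emit NUM '1' (now at pos=39)
pos=40: enter STRING mode
pos=40: emit STR "ok" (now at pos=44)
pos=45: enter COMMENT mode (saw '/*')
exit COMMENT mode (now at pos=60)
pos=61: emit RPAREN ')'
DONE. 7 tokens: [STAR, STR, NUM, PLUS, NUM, STR, RPAREN]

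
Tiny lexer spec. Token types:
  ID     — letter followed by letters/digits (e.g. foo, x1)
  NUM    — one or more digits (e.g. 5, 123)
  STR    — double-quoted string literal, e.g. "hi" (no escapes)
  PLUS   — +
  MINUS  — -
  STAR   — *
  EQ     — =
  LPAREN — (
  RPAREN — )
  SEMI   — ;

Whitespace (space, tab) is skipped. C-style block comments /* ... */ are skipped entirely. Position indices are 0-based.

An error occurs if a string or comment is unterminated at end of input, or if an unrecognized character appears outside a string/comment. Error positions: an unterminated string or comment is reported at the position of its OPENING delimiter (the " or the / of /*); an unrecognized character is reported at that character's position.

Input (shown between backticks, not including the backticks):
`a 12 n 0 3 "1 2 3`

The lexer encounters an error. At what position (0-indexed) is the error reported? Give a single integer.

Answer: 11

Derivation:
pos=0: emit ID 'a' (now at pos=1)
pos=2: emit NUM '12' (now at pos=4)
pos=5: emit ID 'n' (now at pos=6)
pos=7: emit NUM '0' (now at pos=8)
pos=9: emit NUM '3' (now at pos=10)
pos=11: enter STRING mode
pos=11: ERROR — unterminated string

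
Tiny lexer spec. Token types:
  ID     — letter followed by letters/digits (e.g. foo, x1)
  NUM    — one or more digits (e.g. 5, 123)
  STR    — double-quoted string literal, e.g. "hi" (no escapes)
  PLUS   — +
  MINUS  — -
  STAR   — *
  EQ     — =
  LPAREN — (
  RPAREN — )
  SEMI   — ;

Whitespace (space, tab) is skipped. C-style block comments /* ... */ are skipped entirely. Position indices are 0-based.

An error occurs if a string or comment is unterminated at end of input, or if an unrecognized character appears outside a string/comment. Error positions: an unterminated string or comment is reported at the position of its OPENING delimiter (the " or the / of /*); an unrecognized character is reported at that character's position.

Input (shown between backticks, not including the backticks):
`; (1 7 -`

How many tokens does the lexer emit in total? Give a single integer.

pos=0: emit SEMI ';'
pos=2: emit LPAREN '('
pos=3: emit NUM '1' (now at pos=4)
pos=5: emit NUM '7' (now at pos=6)
pos=7: emit MINUS '-'
DONE. 5 tokens: [SEMI, LPAREN, NUM, NUM, MINUS]

Answer: 5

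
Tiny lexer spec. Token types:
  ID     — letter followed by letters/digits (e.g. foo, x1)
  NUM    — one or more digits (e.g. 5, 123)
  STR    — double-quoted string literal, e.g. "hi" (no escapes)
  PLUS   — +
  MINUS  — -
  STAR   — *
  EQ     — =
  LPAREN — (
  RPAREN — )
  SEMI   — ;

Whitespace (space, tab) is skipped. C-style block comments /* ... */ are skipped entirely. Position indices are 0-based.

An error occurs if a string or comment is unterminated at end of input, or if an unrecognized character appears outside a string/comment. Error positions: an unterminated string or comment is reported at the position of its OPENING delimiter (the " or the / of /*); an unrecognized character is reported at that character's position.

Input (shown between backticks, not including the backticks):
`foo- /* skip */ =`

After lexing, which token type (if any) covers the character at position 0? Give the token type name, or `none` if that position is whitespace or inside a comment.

pos=0: emit ID 'foo' (now at pos=3)
pos=3: emit MINUS '-'
pos=5: enter COMMENT mode (saw '/*')
exit COMMENT mode (now at pos=15)
pos=16: emit EQ '='
DONE. 3 tokens: [ID, MINUS, EQ]
Position 0: char is 'f' -> ID

Answer: ID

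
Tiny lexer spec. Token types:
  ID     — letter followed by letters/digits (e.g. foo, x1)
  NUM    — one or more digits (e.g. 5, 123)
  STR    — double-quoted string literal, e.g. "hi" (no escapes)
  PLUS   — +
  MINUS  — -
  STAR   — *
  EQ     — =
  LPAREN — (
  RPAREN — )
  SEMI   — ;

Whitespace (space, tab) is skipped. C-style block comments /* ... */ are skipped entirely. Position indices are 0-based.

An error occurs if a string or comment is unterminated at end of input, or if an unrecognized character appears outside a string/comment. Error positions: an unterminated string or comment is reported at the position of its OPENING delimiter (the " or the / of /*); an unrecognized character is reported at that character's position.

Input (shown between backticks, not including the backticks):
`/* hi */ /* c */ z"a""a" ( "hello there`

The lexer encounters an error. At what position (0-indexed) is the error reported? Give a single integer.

Answer: 27

Derivation:
pos=0: enter COMMENT mode (saw '/*')
exit COMMENT mode (now at pos=8)
pos=9: enter COMMENT mode (saw '/*')
exit COMMENT mode (now at pos=16)
pos=17: emit ID 'z' (now at pos=18)
pos=18: enter STRING mode
pos=18: emit STR "a" (now at pos=21)
pos=21: enter STRING mode
pos=21: emit STR "a" (now at pos=24)
pos=25: emit LPAREN '('
pos=27: enter STRING mode
pos=27: ERROR — unterminated string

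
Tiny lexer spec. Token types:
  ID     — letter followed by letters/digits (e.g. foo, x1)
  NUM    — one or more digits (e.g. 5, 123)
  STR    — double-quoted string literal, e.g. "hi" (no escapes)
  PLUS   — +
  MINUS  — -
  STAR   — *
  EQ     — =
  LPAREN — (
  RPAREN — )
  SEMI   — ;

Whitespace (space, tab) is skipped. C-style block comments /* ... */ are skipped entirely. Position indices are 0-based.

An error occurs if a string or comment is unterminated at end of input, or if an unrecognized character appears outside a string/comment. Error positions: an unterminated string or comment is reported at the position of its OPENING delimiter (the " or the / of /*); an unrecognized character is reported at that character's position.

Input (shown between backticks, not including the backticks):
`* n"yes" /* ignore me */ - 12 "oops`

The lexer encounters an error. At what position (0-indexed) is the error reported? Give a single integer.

pos=0: emit STAR '*'
pos=2: emit ID 'n' (now at pos=3)
pos=3: enter STRING mode
pos=3: emit STR "yes" (now at pos=8)
pos=9: enter COMMENT mode (saw '/*')
exit COMMENT mode (now at pos=24)
pos=25: emit MINUS '-'
pos=27: emit NUM '12' (now at pos=29)
pos=30: enter STRING mode
pos=30: ERROR — unterminated string

Answer: 30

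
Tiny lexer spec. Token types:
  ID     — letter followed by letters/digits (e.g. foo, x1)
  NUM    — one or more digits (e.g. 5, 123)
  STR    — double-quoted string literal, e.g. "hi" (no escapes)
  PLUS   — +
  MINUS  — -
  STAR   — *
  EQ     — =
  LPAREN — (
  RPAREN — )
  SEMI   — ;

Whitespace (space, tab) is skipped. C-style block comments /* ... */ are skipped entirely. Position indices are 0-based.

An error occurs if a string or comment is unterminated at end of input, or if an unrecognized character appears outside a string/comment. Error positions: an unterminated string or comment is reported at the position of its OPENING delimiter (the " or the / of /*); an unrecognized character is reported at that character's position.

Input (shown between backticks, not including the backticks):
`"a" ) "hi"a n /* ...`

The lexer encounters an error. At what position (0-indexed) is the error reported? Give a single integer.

Answer: 14

Derivation:
pos=0: enter STRING mode
pos=0: emit STR "a" (now at pos=3)
pos=4: emit RPAREN ')'
pos=6: enter STRING mode
pos=6: emit STR "hi" (now at pos=10)
pos=10: emit ID 'a' (now at pos=11)
pos=12: emit ID 'n' (now at pos=13)
pos=14: enter COMMENT mode (saw '/*')
pos=14: ERROR — unterminated comment (reached EOF)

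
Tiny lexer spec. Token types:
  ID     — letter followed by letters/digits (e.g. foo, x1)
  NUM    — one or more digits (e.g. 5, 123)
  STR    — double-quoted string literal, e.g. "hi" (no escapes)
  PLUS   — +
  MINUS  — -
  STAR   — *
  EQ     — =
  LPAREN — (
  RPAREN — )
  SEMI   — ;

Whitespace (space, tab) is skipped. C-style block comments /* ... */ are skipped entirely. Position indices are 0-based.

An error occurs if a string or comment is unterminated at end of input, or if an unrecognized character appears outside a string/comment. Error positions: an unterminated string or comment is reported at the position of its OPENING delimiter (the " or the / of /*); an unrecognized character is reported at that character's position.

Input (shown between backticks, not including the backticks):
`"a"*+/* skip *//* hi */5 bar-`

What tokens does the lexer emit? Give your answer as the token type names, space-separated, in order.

Answer: STR STAR PLUS NUM ID MINUS

Derivation:
pos=0: enter STRING mode
pos=0: emit STR "a" (now at pos=3)
pos=3: emit STAR '*'
pos=4: emit PLUS '+'
pos=5: enter COMMENT mode (saw '/*')
exit COMMENT mode (now at pos=15)
pos=15: enter COMMENT mode (saw '/*')
exit COMMENT mode (now at pos=23)
pos=23: emit NUM '5' (now at pos=24)
pos=25: emit ID 'bar' (now at pos=28)
pos=28: emit MINUS '-'
DONE. 6 tokens: [STR, STAR, PLUS, NUM, ID, MINUS]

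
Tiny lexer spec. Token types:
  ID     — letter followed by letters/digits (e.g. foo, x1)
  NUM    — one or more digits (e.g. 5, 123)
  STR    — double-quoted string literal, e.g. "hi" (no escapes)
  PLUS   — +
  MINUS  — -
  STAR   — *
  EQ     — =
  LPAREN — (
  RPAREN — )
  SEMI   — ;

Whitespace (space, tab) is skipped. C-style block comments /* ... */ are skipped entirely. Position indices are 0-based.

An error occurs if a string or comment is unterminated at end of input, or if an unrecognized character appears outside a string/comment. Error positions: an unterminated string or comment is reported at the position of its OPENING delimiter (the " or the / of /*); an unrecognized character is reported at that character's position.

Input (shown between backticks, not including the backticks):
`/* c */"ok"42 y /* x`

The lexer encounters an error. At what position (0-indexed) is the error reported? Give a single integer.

Answer: 16

Derivation:
pos=0: enter COMMENT mode (saw '/*')
exit COMMENT mode (now at pos=7)
pos=7: enter STRING mode
pos=7: emit STR "ok" (now at pos=11)
pos=11: emit NUM '42' (now at pos=13)
pos=14: emit ID 'y' (now at pos=15)
pos=16: enter COMMENT mode (saw '/*')
pos=16: ERROR — unterminated comment (reached EOF)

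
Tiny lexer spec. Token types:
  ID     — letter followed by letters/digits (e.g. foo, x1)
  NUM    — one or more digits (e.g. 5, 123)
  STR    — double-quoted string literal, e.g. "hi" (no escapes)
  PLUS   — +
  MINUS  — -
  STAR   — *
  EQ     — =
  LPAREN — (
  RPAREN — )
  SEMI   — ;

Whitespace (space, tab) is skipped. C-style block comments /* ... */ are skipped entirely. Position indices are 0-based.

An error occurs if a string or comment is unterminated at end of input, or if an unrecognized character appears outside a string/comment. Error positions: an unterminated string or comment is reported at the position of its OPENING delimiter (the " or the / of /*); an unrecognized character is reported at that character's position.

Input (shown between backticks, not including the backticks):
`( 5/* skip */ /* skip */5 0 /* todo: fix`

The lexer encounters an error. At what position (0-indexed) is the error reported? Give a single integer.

Answer: 28

Derivation:
pos=0: emit LPAREN '('
pos=2: emit NUM '5' (now at pos=3)
pos=3: enter COMMENT mode (saw '/*')
exit COMMENT mode (now at pos=13)
pos=14: enter COMMENT mode (saw '/*')
exit COMMENT mode (now at pos=24)
pos=24: emit NUM '5' (now at pos=25)
pos=26: emit NUM '0' (now at pos=27)
pos=28: enter COMMENT mode (saw '/*')
pos=28: ERROR — unterminated comment (reached EOF)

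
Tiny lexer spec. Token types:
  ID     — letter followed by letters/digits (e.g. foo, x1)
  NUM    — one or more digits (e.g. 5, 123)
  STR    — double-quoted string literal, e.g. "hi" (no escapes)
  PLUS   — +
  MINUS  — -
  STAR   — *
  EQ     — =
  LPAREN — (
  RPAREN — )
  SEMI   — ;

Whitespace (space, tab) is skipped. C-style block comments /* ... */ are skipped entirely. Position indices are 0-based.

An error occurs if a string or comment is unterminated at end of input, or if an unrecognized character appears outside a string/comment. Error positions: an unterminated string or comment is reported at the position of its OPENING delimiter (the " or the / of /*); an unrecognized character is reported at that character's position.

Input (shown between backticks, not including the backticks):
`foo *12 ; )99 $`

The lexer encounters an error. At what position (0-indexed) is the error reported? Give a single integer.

Answer: 14

Derivation:
pos=0: emit ID 'foo' (now at pos=3)
pos=4: emit STAR '*'
pos=5: emit NUM '12' (now at pos=7)
pos=8: emit SEMI ';'
pos=10: emit RPAREN ')'
pos=11: emit NUM '99' (now at pos=13)
pos=14: ERROR — unrecognized char '$'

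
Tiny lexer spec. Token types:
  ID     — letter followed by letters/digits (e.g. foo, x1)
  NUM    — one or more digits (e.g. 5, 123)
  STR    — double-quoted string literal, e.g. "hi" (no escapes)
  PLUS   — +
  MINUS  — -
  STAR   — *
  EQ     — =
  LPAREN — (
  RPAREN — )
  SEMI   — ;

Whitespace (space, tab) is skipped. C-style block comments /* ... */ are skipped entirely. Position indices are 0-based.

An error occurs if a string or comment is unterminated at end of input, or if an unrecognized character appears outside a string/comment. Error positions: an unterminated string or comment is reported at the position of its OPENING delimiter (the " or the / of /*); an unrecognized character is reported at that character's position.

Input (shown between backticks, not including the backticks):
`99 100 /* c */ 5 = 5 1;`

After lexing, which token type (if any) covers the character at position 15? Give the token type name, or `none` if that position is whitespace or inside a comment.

pos=0: emit NUM '99' (now at pos=2)
pos=3: emit NUM '100' (now at pos=6)
pos=7: enter COMMENT mode (saw '/*')
exit COMMENT mode (now at pos=14)
pos=15: emit NUM '5' (now at pos=16)
pos=17: emit EQ '='
pos=19: emit NUM '5' (now at pos=20)
pos=21: emit NUM '1' (now at pos=22)
pos=22: emit SEMI ';'
DONE. 7 tokens: [NUM, NUM, NUM, EQ, NUM, NUM, SEMI]
Position 15: char is '5' -> NUM

Answer: NUM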